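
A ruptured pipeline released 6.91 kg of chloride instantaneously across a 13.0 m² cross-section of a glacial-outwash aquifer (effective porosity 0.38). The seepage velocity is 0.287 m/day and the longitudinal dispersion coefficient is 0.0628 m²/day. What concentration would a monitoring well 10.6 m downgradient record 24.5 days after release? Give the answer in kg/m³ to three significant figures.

0.0402 kg/m³

For an instantaneous plane source, C(x,t) = M/(n_e·A·√(4πDt)) · exp(−(x−vt)²/(4Dt)), with n_e·A the pore (flow) area.
Plume center vt = 0.287 × 24.5 = 7.0315 m, so the well at 10.6 m is 3.5685 m downgradient of the peak.
√(4πDt) = 4.397 m, giving peak height M/(n_e·A·√(4πDt)) = 6.91/(0.38 × 13.0 × 4.397) = 0.3181 kg/m³.
(x−vt)²/(4Dt) = (3.5685)²/(4 × 0.0628 × 24.5) = 2.069; exp(−2.069) = 0.1263.
C = 0.3181 × 0.1263 = 0.0402 kg/m³.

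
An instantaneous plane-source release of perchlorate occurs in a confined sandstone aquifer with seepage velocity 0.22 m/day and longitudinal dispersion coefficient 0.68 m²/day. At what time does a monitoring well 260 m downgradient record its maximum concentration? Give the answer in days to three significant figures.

1170 days

For the 1D instantaneous-source solution, setting ∂C/∂t = 0 at fixed x gives v²t² + 2Dt − x² = 0, so t = (√(D² + v²x²) − D)/v².
√(D² + v²x²) = √(0.68² + 0.22² × 260²) = 57.20; v² = 0.0484.
t = (57.20 − 0.68)/0.0484 = 1170 days (vs. the pure-advection estimate x/v = 1180 d).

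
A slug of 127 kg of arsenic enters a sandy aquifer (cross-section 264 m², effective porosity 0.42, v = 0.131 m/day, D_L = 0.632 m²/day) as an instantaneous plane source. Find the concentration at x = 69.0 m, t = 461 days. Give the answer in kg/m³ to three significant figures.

0.0178 kg/m³

For an instantaneous plane source, C(x,t) = M/(n_e·A·√(4πDt)) · exp(−(x−vt)²/(4Dt)), with n_e·A the pore (flow) area.
Plume center vt = 0.131 × 461 = 60.391 m, so the well at 69.0 m is 8.609 m downgradient of the peak.
√(4πDt) = 60.51 m, giving peak height M/(n_e·A·√(4πDt)) = 127/(0.42 × 264 × 60.51) = 0.01893 kg/m³.
(x−vt)²/(4Dt) = (8.609)²/(4 × 0.632 × 461) = 0.06360; exp(−0.06360) = 0.9384.
C = 0.01893 × 0.9384 = 0.0178 kg/m³.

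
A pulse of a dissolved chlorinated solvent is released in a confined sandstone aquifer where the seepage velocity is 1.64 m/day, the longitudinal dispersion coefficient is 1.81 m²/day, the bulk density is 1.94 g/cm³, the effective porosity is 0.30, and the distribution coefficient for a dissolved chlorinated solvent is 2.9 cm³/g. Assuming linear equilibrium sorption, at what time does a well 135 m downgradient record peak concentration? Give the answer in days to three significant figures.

Retardation factor R = 1 + ρ_b·K_d/n = 1 + 1.94 × 2.9/0.30 = 19.75.
Sorption retards both mechanisms: v_R = v/R = 0.08304 m/day, D_R = D/R = 0.09165 m²/day.
Peak time from v_R²t² + 2D_R t − x² = 0: t = (√(D_R² + v_R²x²) − D_R)/v_R².
√(D_R² + v_R²x²) = √(0.09165² + 0.08304² × 135²) = 11.21; v_R² = 0.006896.
t = (11.21 − 0.09165)/0.006896 = 1610 days.

1610 days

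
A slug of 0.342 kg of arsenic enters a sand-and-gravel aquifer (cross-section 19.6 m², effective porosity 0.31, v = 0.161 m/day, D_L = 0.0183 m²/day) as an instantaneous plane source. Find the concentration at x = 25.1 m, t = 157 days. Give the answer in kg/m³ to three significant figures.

0.00934 kg/m³

For an instantaneous plane source, C(x,t) = M/(n_e·A·√(4πDt)) · exp(−(x−vt)²/(4Dt)), with n_e·A the pore (flow) area.
Plume center vt = 0.161 × 157 = 25.277 m, so the well at 25.1 m is 0.177 m upgradient of the peak.
√(4πDt) = 6.009 m, giving peak height M/(n_e·A·√(4πDt)) = 0.342/(0.31 × 19.6 × 6.009) = 0.009367 kg/m³.
(x−vt)²/(4Dt) = (-0.177)²/(4 × 0.0183 × 157) = 0.002726; exp(−0.002726) = 0.9973.
C = 0.009367 × 0.9973 = 0.00934 kg/m³.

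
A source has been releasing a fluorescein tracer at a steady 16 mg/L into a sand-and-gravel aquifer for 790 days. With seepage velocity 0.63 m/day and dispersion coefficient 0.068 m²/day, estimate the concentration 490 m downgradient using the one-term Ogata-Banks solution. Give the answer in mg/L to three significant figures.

12.3 mg/L

For a continuous step input, C/C₀ ≈ ½·erfc((x−vt)/(2√(Dt))).
vt = 0.63 × 790 = 497.7 m and 2√(Dt) = 2√(0.068 × 790) = 14.66 m.
Argument (x−vt)/(2√(Dt)) = (490 − 497.7)/14.66 = -0.5252; ½·erfc(-0.5252) = 0.7712.
C = 16 × 0.7712 = 12.3 mg/L.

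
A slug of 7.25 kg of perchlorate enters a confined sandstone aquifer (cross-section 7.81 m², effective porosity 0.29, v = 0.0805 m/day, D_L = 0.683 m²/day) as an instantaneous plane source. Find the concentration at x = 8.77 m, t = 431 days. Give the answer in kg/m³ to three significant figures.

For an instantaneous plane source, C(x,t) = M/(n_e·A·√(4πDt)) · exp(−(x−vt)²/(4Dt)), with n_e·A the pore (flow) area.
Plume center vt = 0.0805 × 431 = 34.6955 m, so the well at 8.77 m is 25.9255 m upgradient of the peak.
√(4πDt) = 60.82 m, giving peak height M/(n_e·A·√(4πDt)) = 7.25/(0.29 × 7.81 × 60.82) = 0.05263 kg/m³.
(x−vt)²/(4Dt) = (-25.9255)²/(4 × 0.683 × 431) = 0.5708; exp(−0.5708) = 0.5651.
C = 0.05263 × 0.5651 = 0.0297 kg/m³.

0.0297 kg/m³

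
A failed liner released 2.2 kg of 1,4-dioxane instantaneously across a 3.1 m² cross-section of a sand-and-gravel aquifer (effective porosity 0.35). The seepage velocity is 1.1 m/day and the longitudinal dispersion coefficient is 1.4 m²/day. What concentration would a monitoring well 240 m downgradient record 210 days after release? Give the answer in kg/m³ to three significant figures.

0.0311 kg/m³

For an instantaneous plane source, C(x,t) = M/(n_e·A·√(4πDt)) · exp(−(x−vt)²/(4Dt)), with n_e·A the pore (flow) area.
Plume center vt = 1.1 × 210 = 231 m, so the well at 240 m is 9 m downgradient of the peak.
√(4πDt) = 60.78 m, giving peak height M/(n_e·A·√(4πDt)) = 2.2/(0.35 × 3.1 × 60.78) = 0.03336 kg/m³.
(x−vt)²/(4Dt) = (9)²/(4 × 1.4 × 210) = 0.06888; exp(−0.06888) = 0.9334.
C = 0.03336 × 0.9334 = 0.0311 kg/m³.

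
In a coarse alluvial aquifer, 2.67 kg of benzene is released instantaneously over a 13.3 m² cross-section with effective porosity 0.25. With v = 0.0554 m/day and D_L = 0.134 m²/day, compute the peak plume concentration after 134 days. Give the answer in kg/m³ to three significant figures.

The peak of an instantaneous 1D plume sits at x = vt; there the Gaussian factor is 1 and C_max = M/(n_e·A·√(4πDt)), where n_e·A is the pore area the mass is dissolved in.
√(4πDt) = √(4π × 0.134 × 134) = 15.02 m, so C_max = 2.67/(0.25 × 13.3 × 15.02) = 0.0535 kg/m³.

0.0535 kg/m³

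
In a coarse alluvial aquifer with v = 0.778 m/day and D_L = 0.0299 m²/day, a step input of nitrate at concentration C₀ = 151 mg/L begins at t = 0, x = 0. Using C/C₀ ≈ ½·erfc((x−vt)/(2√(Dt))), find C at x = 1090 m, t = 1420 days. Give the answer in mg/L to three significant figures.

For a continuous step input, C/C₀ ≈ ½·erfc((x−vt)/(2√(Dt))).
vt = 0.778 × 1420 = 1104.76 m and 2√(Dt) = 2√(0.0299 × 1420) = 13.03 m.
Argument (x−vt)/(2√(Dt)) = (1090 − 1104.76)/13.03 = -1.133; ½·erfc(-1.133) = 0.9455.
C = 151 × 0.9455 = 143 mg/L.

143 mg/L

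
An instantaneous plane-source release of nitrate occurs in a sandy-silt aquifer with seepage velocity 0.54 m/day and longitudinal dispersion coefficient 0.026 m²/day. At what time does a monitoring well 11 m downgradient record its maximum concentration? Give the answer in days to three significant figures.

For the 1D instantaneous-source solution, setting ∂C/∂t = 0 at fixed x gives v²t² + 2Dt − x² = 0, so t = (√(D² + v²x²) − D)/v².
√(D² + v²x²) = √(0.026² + 0.54² × 11²) = 5.940; v² = 0.2916.
t = (5.940 − 0.026)/0.2916 = 20.3 days (vs. the pure-advection estimate x/v = 20.4 d).

20.3 days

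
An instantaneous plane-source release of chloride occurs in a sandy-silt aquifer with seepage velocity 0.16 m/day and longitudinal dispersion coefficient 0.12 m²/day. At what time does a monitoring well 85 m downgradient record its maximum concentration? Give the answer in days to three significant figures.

For the 1D instantaneous-source solution, setting ∂C/∂t = 0 at fixed x gives v²t² + 2Dt − x² = 0, so t = (√(D² + v²x²) − D)/v².
√(D² + v²x²) = √(0.12² + 0.16² × 85²) = 13.60; v² = 0.0256.
t = (13.60 − 0.12)/0.0256 = 527 days (vs. the pure-advection estimate x/v = 531 d).

527 days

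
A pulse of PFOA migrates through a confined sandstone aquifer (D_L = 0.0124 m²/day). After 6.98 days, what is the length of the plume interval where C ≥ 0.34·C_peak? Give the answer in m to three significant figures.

1.22 m

The plume is Gaussian with σ = √(2Dt) = √(2 × 0.0124 × 6.98) = 0.4161 m.
C/C_peak = exp(−Δx²/(2σ²)) = 0.34 ⇒ Δx = σ·√(−2 ln 0.34) = 0.4161 × 1.469 = 0.6113 m.
Width = 2Δx = 1.22 m.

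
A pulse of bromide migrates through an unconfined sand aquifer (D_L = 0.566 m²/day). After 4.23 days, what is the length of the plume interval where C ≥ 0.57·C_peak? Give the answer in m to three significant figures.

4.64 m

The plume is Gaussian with σ = √(2Dt) = √(2 × 0.566 × 4.23) = 2.188 m.
C/C_peak = exp(−Δx²/(2σ²)) = 0.57 ⇒ Δx = σ·√(−2 ln 0.57) = 2.188 × 1.060 = 2.319 m.
Width = 2Δx = 4.64 m.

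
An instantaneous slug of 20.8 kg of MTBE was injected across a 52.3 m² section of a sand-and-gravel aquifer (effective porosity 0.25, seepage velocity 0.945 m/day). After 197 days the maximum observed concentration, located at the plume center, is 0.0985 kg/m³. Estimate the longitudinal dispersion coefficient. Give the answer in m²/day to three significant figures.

0.105 m²/day

At the plume center C_max = M/(n_e·A·√(4πDt)), so D = M²/(4πt·(n_e·A·C_max)²).
n_e·A·C_max = 0.25 × 52.3 × 0.0985 = 1.288 kg/m.
D = 20.8²/(4π × 197 × 1.288²) = 0.105 m²/day.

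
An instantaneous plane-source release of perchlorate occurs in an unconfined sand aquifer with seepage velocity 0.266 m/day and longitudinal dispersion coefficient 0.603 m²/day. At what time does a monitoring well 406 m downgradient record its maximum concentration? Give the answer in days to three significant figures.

1520 days

For the 1D instantaneous-source solution, setting ∂C/∂t = 0 at fixed x gives v²t² + 2Dt − x² = 0, so t = (√(D² + v²x²) − D)/v².
√(D² + v²x²) = √(0.603² + 0.266² × 406²) = 108.0; v² = 0.070756.
t = (108.0 − 0.603)/0.070756 = 1520 days (vs. the pure-advection estimate x/v = 1530 d).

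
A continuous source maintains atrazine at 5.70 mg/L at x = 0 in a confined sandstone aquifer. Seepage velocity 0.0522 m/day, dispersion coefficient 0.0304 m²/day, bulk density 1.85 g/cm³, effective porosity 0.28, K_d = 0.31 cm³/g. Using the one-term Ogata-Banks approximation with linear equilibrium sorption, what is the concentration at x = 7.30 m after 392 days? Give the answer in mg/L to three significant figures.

2.38 mg/L

Retardation factor R = 1 + ρ_b·K_d/n = 1 + 1.85 × 0.31/0.28 = 3.048.
Sorption retards both mechanisms: v_R = v/R = 0.01713 m/day, D_R = D/R = 0.009974 m²/day.
v_R·t = 0.01713 × 392 = 6.71496 m; 2√(D_R t) = 3.955 m; argument = (7.30 − 6.71496)/3.955 = 0.1479.
C = C₀ × ½·erfc(0.1479) = 5.70 × 0.4172 = 2.38 mg/L.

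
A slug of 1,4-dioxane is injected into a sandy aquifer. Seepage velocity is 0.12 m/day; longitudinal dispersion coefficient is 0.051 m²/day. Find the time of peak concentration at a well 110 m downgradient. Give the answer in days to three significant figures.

913 days

For the 1D instantaneous-source solution, setting ∂C/∂t = 0 at fixed x gives v²t² + 2Dt − x² = 0, so t = (√(D² + v²x²) − D)/v².
√(D² + v²x²) = √(0.051² + 0.12² × 110²) = 13.20; v² = 0.0144.
t = (13.20 − 0.051)/0.0144 = 913 days (vs. the pure-advection estimate x/v = 917 d).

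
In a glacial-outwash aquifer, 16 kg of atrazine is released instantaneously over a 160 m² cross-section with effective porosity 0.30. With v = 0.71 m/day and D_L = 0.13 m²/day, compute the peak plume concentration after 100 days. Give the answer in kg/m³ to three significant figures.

0.0261 kg/m³

The peak of an instantaneous 1D plume sits at x = vt; there the Gaussian factor is 1 and C_max = M/(n_e·A·√(4πDt)), where n_e·A is the pore area the mass is dissolved in.
√(4πDt) = √(4π × 0.13 × 100) = 12.78 m, so C_max = 16/(0.30 × 160 × 12.78) = 0.0261 kg/m³.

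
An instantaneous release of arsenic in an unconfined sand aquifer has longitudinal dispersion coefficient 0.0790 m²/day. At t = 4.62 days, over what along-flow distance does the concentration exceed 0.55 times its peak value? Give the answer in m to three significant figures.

The plume is Gaussian with σ = √(2Dt) = √(2 × 0.0790 × 4.62) = 0.8544 m.
C/C_peak = exp(−Δx²/(2σ²)) = 0.55 ⇒ Δx = σ·√(−2 ln 0.55) = 0.8544 × 1.093 = 0.9339 m.
Width = 2Δx = 1.87 m.

1.87 m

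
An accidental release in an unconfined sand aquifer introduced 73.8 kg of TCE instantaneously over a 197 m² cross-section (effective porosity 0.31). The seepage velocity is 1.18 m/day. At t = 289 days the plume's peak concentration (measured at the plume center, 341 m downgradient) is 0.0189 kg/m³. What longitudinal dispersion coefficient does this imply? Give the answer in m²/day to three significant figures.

At the plume center C_max = M/(n_e·A·√(4πDt)), so D = M²/(4πt·(n_e·A·C_max)²).
n_e·A·C_max = 0.31 × 197 × 0.0189 = 1.154 kg/m.
D = 73.8²/(4π × 289 × 1.154²) = 1.13 m²/day.

1.13 m²/day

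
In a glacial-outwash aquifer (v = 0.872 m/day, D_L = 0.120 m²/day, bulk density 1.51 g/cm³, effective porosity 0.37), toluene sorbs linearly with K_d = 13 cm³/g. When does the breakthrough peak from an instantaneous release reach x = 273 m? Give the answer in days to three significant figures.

16900 days

Retardation factor R = 1 + ρ_b·K_d/n = 1 + 1.51 × 13/0.37 = 54.05.
Sorption retards both mechanisms: v_R = v/R = 0.01613 m/day, D_R = D/R = 0.002220 m²/day.
Peak time from v_R²t² + 2D_R t − x² = 0: t = (√(D_R² + v_R²x²) − D_R)/v_R².
√(D_R² + v_R²x²) = √(0.002220² + 0.01613² × 273²) = 4.403; v_R² = 0.0002602.
t = (4.403 − 0.002220)/0.0002602 = 16900 days.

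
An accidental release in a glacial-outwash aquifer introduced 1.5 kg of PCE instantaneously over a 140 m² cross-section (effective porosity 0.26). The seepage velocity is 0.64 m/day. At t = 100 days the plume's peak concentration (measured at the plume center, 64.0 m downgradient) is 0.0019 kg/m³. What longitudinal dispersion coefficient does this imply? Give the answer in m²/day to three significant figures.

At the plume center C_max = M/(n_e·A·√(4πDt)), so D = M²/(4πt·(n_e·A·C_max)²).
n_e·A·C_max = 0.26 × 140 × 0.0019 = 0.06916 kg/m.
D = 1.5²/(4π × 100 × 0.06916²) = 0.374 m²/day.

0.374 m²/day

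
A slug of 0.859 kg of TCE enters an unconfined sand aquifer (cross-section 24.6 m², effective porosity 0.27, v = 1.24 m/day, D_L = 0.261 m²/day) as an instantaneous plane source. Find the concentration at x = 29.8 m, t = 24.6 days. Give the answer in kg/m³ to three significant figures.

For an instantaneous plane source, C(x,t) = M/(n_e·A·√(4πDt)) · exp(−(x−vt)²/(4Dt)), with n_e·A the pore (flow) area.
Plume center vt = 1.24 × 24.6 = 30.504 m, so the well at 29.8 m is 0.704 m upgradient of the peak.
√(4πDt) = 8.982 m, giving peak height M/(n_e·A·√(4πDt)) = 0.859/(0.27 × 24.6 × 8.982) = 0.01440 kg/m³.
(x−vt)²/(4Dt) = (-0.704)²/(4 × 0.261 × 24.6) = 0.01930; exp(−0.01930) = 0.9809.
C = 0.01440 × 0.9809 = 0.0141 kg/m³.

0.0141 kg/m³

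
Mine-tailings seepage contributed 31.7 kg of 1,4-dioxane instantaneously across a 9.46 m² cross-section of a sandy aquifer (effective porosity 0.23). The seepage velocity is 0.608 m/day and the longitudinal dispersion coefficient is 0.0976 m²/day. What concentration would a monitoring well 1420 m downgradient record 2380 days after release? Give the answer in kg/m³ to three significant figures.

0.123 kg/m³

For an instantaneous plane source, C(x,t) = M/(n_e·A·√(4πDt)) · exp(−(x−vt)²/(4Dt)), with n_e·A the pore (flow) area.
Plume center vt = 0.608 × 2380 = 1447.04 m, so the well at 1420 m is 27.04 m upgradient of the peak.
√(4πDt) = 54.03 m, giving peak height M/(n_e·A·√(4πDt)) = 31.7/(0.23 × 9.46 × 54.03) = 0.2697 kg/m³.
(x−vt)²/(4Dt) = (-27.04)²/(4 × 0.0976 × 2380) = 0.7869; exp(−0.7869) = 0.4553.
C = 0.2697 × 0.4553 = 0.123 kg/m³.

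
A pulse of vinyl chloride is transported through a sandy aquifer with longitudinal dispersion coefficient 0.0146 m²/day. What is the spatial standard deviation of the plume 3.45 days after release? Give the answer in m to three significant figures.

Dispersive spreading gives a Gaussian with σ² = 2Dt; advection only shifts the center.
σ = √(2 × 0.0146 × 3.45) = 0.317 m.

0.317 m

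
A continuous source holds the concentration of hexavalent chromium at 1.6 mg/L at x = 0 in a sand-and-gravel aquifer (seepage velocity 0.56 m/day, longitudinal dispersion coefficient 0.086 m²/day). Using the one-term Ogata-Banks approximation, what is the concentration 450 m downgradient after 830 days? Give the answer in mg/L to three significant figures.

1.43 mg/L

For a continuous step input, C/C₀ ≈ ½·erfc((x−vt)/(2√(Dt))).
vt = 0.56 × 830 = 464.8 m and 2√(Dt) = 2√(0.086 × 830) = 16.90 m.
Argument (x−vt)/(2√(Dt)) = (450 − 464.8)/16.90 = -0.8757; ½·erfc(-0.8757) = 0.8922.
C = 1.6 × 0.8922 = 1.43 mg/L.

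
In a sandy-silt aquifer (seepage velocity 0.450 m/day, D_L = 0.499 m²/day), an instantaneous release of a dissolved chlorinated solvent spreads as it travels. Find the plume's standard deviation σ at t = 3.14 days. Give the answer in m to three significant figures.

Dispersive spreading gives a Gaussian with σ² = 2Dt; advection only shifts the center.
σ = √(2 × 0.499 × 3.14) = 1.77 m.

1.77 m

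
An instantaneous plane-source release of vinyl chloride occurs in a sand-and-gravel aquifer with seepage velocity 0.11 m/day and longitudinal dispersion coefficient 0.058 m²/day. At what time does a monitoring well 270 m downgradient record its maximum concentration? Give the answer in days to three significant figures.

2450 days

For the 1D instantaneous-source solution, setting ∂C/∂t = 0 at fixed x gives v²t² + 2Dt − x² = 0, so t = (√(D² + v²x²) − D)/v².
√(D² + v²x²) = √(0.058² + 0.11² × 270²) = 29.70; v² = 0.0121.
t = (29.70 − 0.058)/0.0121 = 2450 days (vs. the pure-advection estimate x/v = 2450 d).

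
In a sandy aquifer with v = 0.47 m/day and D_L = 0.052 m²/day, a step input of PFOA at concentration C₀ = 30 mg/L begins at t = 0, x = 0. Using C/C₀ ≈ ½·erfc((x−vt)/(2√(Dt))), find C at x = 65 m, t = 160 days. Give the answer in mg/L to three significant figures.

29.8 mg/L

For a continuous step input, C/C₀ ≈ ½·erfc((x−vt)/(2√(Dt))).
vt = 0.47 × 160 = 75.2 m and 2√(Dt) = 2√(0.052 × 160) = 5.769 m.
Argument (x−vt)/(2√(Dt)) = (65 − 75.2)/5.769 = -1.768; ½·erfc(-1.768) = 0.9938.
C = 30 × 0.9938 = 29.8 mg/L.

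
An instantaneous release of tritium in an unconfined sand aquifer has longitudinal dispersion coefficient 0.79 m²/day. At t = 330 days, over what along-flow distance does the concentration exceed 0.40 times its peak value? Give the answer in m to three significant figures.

The plume is Gaussian with σ = √(2Dt) = √(2 × 0.79 × 330) = 22.83 m.
C/C_peak = exp(−Δx²/(2σ²)) = 0.40 ⇒ Δx = σ·√(−2 ln 0.40) = 22.83 × 1.354 = 30.91 m.
Width = 2Δx = 61.8 m.

61.8 m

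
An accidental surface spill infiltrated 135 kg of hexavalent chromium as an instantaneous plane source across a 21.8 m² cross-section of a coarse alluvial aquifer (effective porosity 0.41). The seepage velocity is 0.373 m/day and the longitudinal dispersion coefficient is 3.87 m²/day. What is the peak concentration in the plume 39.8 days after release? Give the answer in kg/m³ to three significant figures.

The peak of an instantaneous 1D plume sits at x = vt; there the Gaussian factor is 1 and C_max = M/(n_e·A·√(4πDt)), where n_e·A is the pore area the mass is dissolved in.
√(4πDt) = √(4π × 3.87 × 39.8) = 43.99 m, so C_max = 135/(0.41 × 21.8 × 43.99) = 0.343 kg/m³.

0.343 kg/m³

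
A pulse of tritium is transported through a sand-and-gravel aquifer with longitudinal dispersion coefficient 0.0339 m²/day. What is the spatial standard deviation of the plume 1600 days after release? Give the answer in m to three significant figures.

Dispersive spreading gives a Gaussian with σ² = 2Dt; advection only shifts the center.
σ = √(2 × 0.0339 × 1600) = 10.4 m.

10.4 m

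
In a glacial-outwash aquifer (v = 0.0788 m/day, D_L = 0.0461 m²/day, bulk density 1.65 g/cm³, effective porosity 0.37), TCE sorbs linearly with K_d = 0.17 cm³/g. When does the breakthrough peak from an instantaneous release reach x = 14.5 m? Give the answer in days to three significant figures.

311 days

Retardation factor R = 1 + ρ_b·K_d/n = 1 + 1.65 × 0.17/0.37 = 1.758.
Sorption retards both mechanisms: v_R = v/R = 0.04482 m/day, D_R = D/R = 0.02622 m²/day.
Peak time from v_R²t² + 2D_R t − x² = 0: t = (√(D_R² + v_R²x²) − D_R)/v_R².
√(D_R² + v_R²x²) = √(0.02622² + 0.04482² × 14.5²) = 0.6504; v_R² = 0.002009.
t = (0.6504 − 0.02622)/0.002009 = 311 days.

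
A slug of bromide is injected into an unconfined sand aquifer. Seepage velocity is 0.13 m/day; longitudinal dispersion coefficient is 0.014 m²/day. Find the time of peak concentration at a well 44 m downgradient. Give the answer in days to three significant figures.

For the 1D instantaneous-source solution, setting ∂C/∂t = 0 at fixed x gives v²t² + 2Dt − x² = 0, so t = (√(D² + v²x²) − D)/v².
√(D² + v²x²) = √(0.014² + 0.13² × 44²) = 5.720; v² = 0.0169.
t = (5.720 − 0.014)/0.0169 = 338 days (vs. the pure-advection estimate x/v = 338 d).

338 days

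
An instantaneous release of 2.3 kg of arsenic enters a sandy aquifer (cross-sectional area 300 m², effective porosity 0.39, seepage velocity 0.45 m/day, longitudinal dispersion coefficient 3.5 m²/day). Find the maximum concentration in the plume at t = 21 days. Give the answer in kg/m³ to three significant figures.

The peak of an instantaneous 1D plume sits at x = vt; there the Gaussian factor is 1 and C_max = M/(n_e·A·√(4πDt)), where n_e·A is the pore area the mass is dissolved in.
√(4πDt) = √(4π × 3.5 × 21) = 30.39 m, so C_max = 2.3/(0.39 × 300 × 30.39) = 0.000647 kg/m³.

0.000647 kg/m³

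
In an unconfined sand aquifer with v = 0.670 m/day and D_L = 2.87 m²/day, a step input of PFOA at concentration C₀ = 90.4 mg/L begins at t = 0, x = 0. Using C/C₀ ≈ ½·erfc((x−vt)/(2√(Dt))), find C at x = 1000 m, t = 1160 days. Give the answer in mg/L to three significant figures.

0.286 mg/L

For a continuous step input, C/C₀ ≈ ½·erfc((x−vt)/(2√(Dt))).
vt = 0.670 × 1160 = 777.2 m and 2√(Dt) = 2√(2.87 × 1160) = 115.4 m.
Argument (x−vt)/(2√(Dt)) = (1000 − 777.2)/115.4 = 1.931; ½·erfc(1.931) = 0.003159.
C = 90.4 × 0.003159 = 0.286 mg/L.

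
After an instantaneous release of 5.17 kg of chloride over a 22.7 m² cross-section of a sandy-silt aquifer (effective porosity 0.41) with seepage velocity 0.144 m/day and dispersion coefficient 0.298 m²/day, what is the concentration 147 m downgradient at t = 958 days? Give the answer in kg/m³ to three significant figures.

0.00863 kg/m³

For an instantaneous plane source, C(x,t) = M/(n_e·A·√(4πDt)) · exp(−(x−vt)²/(4Dt)), with n_e·A the pore (flow) area.
Plume center vt = 0.144 × 958 = 137.952 m, so the well at 147 m is 9.048 m downgradient of the peak.
√(4πDt) = 59.90 m, giving peak height M/(n_e·A·√(4πDt)) = 5.17/(0.41 × 22.7 × 59.90) = 0.009274 kg/m³.
(x−vt)²/(4Dt) = (9.048)²/(4 × 0.298 × 958) = 0.07169; exp(−0.07169) = 0.9308.
C = 0.009274 × 0.9308 = 0.00863 kg/m³.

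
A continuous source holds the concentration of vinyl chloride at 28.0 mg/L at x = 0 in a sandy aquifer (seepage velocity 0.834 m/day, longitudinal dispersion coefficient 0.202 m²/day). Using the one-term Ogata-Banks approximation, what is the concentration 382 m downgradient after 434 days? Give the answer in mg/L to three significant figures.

For a continuous step input, C/C₀ ≈ ½·erfc((x−vt)/(2√(Dt))).
vt = 0.834 × 434 = 361.956 m and 2√(Dt) = 2√(0.202 × 434) = 18.73 m.
Argument (x−vt)/(2√(Dt)) = (382 − 361.956)/18.73 = 1.070; ½·erfc(1.070) = 0.06511.
C = 28.0 × 0.06511 = 1.82 mg/L.

1.82 mg/L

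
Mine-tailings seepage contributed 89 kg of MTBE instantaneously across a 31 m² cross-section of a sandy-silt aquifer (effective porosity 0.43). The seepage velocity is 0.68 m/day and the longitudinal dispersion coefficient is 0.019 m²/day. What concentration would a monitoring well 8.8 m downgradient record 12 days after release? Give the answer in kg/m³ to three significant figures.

2.52 kg/m³

For an instantaneous plane source, C(x,t) = M/(n_e·A·√(4πDt)) · exp(−(x−vt)²/(4Dt)), with n_e·A the pore (flow) area.
Plume center vt = 0.68 × 12 = 8.16 m, so the well at 8.8 m is 0.64 m downgradient of the peak.
√(4πDt) = 1.693 m, giving peak height M/(n_e·A·√(4πDt)) = 89/(0.43 × 31 × 1.693) = 3.944 kg/m³.
(x−vt)²/(4Dt) = (0.64)²/(4 × 0.019 × 12) = 0.4491; exp(−0.4491) = 0.6382.
C = 3.944 × 0.6382 = 2.52 kg/m³.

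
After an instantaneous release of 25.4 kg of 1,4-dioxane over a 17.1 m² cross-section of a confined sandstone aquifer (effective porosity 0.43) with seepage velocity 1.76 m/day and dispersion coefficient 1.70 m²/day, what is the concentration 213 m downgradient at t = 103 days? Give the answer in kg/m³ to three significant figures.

0.0175 kg/m³

For an instantaneous plane source, C(x,t) = M/(n_e·A·√(4πDt)) · exp(−(x−vt)²/(4Dt)), with n_e·A the pore (flow) area.
Plume center vt = 1.76 × 103 = 181.28 m, so the well at 213 m is 31.72 m downgradient of the peak.
√(4πDt) = 46.91 m, giving peak height M/(n_e·A·√(4πDt)) = 25.4/(0.43 × 17.1 × 46.91) = 0.07364 kg/m³.
(x−vt)²/(4Dt) = (31.72)²/(4 × 1.70 × 103) = 1.437; exp(−1.437) = 0.2376.
C = 0.07364 × 0.2376 = 0.0175 kg/m³.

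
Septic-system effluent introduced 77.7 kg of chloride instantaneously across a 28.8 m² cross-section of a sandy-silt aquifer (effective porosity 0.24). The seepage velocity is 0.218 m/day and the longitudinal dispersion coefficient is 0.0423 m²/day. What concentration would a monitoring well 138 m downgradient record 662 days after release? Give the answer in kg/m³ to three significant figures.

0.420 kg/m³

For an instantaneous plane source, C(x,t) = M/(n_e·A·√(4πDt)) · exp(−(x−vt)²/(4Dt)), with n_e·A the pore (flow) area.
Plume center vt = 0.218 × 662 = 144.316 m, so the well at 138 m is 6.316 m upgradient of the peak.
√(4πDt) = 18.76 m, giving peak height M/(n_e·A·√(4πDt)) = 77.7/(0.24 × 28.8 × 18.76) = 0.5992 kg/m³.
(x−vt)²/(4Dt) = (-6.316)²/(4 × 0.0423 × 662) = 0.3561; exp(−0.3561) = 0.7004.
C = 0.5992 × 0.7004 = 0.420 kg/m³.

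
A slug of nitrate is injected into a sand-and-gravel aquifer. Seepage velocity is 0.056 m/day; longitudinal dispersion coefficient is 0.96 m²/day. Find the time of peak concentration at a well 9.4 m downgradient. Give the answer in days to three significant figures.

43.0 days

For the 1D instantaneous-source solution, setting ∂C/∂t = 0 at fixed x gives v²t² + 2Dt − x² = 0, so t = (√(D² + v²x²) − D)/v².
√(D² + v²x²) = √(0.96² + 0.056² × 9.4²) = 1.095; v² = 0.003136.
t = (1.095 − 0.96)/0.003136 = 43.0 days (vs. the pure-advection estimate x/v = 168 d).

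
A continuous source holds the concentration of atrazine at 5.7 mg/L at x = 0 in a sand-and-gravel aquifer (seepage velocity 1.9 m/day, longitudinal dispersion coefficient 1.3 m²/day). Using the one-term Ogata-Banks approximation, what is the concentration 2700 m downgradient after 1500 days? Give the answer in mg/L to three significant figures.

5.65 mg/L

For a continuous step input, C/C₀ ≈ ½·erfc((x−vt)/(2√(Dt))).
vt = 1.9 × 1500 = 2850 m and 2√(Dt) = 2√(1.3 × 1500) = 88.32 m.
Argument (x−vt)/(2√(Dt)) = (2700 − 2850)/88.32 = -1.698; ½·erfc(-1.698) = 0.9918.
C = 5.7 × 0.9918 = 5.65 mg/L.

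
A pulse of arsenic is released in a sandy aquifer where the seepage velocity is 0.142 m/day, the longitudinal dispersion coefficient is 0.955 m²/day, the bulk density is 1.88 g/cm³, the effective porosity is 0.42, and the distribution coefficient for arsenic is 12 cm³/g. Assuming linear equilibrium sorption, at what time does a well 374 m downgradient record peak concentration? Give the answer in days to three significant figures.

Retardation factor R = 1 + ρ_b·K_d/n = 1 + 1.88 × 12/0.42 = 54.71.
Sorption retards both mechanisms: v_R = v/R = 0.002596 m/day, D_R = D/R = 0.01746 m²/day.
Peak time from v_R²t² + 2D_R t − x² = 0: t = (√(D_R² + v_R²x²) − D_R)/v_R².
√(D_R² + v_R²x²) = √(0.01746² + 0.002596² × 374²) = 0.9711; v_R² = 6.739e-06.
t = (0.9711 − 0.01746)/6.739e-06 = 142000 days.

142000 days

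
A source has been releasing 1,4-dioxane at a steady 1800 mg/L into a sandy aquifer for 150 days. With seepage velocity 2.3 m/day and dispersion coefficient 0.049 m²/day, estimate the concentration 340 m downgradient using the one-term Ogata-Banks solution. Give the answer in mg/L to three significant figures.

For a continuous step input, C/C₀ ≈ ½·erfc((x−vt)/(2√(Dt))).
vt = 2.3 × 150 = 345 m and 2√(Dt) = 2√(0.049 × 150) = 5.422 m.
Argument (x−vt)/(2√(Dt)) = (340 − 345)/5.422 = -0.9222; ½·erfc(-0.9222) = 0.9039.
C = 1800 × 0.9039 = 1630 mg/L.

1630 mg/L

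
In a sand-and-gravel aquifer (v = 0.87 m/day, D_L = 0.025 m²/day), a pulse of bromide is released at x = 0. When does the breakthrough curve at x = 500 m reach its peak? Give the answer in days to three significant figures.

575 days

For the 1D instantaneous-source solution, setting ∂C/∂t = 0 at fixed x gives v²t² + 2Dt − x² = 0, so t = (√(D² + v²x²) − D)/v².
√(D² + v²x²) = √(0.025² + 0.87² × 500²) = 435.0; v² = 0.7569.
t = (435.0 − 0.025)/0.7569 = 575 days (vs. the pure-advection estimate x/v = 575 d).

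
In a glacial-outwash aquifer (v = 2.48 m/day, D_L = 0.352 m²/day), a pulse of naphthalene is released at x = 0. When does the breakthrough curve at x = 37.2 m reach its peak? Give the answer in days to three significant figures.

14.9 days

For the 1D instantaneous-source solution, setting ∂C/∂t = 0 at fixed x gives v²t² + 2Dt − x² = 0, so t = (√(D² + v²x²) − D)/v².
√(D² + v²x²) = √(0.352² + 2.48² × 37.2²) = 92.26; v² = 6.1504.
t = (92.26 − 0.352)/6.1504 = 14.9 days (vs. the pure-advection estimate x/v = 15.0 d).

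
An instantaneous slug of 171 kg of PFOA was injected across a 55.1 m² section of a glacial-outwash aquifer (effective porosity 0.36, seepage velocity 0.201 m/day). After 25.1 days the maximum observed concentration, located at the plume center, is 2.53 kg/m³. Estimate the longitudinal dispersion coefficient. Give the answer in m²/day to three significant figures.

0.0368 m²/day

At the plume center C_max = M/(n_e·A·√(4πDt)), so D = M²/(4πt·(n_e·A·C_max)²).
n_e·A·C_max = 0.36 × 55.1 × 2.53 = 50.19 kg/m.
D = 171²/(4π × 25.1 × 50.19²) = 0.0368 m²/day.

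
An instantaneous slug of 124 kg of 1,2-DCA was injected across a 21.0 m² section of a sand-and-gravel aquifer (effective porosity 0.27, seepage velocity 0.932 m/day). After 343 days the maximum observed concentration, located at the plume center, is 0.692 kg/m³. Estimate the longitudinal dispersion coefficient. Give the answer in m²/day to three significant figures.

0.232 m²/day

At the plume center C_max = M/(n_e·A·√(4πDt)), so D = M²/(4πt·(n_e·A·C_max)²).
n_e·A·C_max = 0.27 × 21.0 × 0.692 = 3.924 kg/m.
D = 124²/(4π × 343 × 3.924²) = 0.232 m²/day.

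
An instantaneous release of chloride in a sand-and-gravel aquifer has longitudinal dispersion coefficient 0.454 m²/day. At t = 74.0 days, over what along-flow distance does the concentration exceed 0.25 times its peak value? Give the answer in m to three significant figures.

The plume is Gaussian with σ = √(2Dt) = √(2 × 0.454 × 74.0) = 8.197 m.
C/C_peak = exp(−Δx²/(2σ²)) = 0.25 ⇒ Δx = σ·√(−2 ln 0.25) = 8.197 × 1.665 = 13.65 m.
Width = 2Δx = 27.3 m.

27.3 m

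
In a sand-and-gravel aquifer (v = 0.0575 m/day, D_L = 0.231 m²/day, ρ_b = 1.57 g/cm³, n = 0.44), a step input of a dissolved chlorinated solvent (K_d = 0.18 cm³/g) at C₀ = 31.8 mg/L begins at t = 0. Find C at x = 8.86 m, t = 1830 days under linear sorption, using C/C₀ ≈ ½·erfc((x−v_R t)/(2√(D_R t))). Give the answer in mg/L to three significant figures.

Retardation factor R = 1 + ρ_b·K_d/n = 1 + 1.57 × 0.18/0.44 = 1.642.
Sorption retards both mechanisms: v_R = v/R = 0.03502 m/day, D_R = D/R = 0.1407 m²/day.
v_R·t = 0.03502 × 1830 = 64.0866 m; 2√(D_R t) = 32.09 m; argument = (8.86 − 64.0866)/32.09 = -1.721.
C = C₀ × ½·erfc(-1.721) = 31.8 × 0.9925 = 31.6 mg/L.

31.6 mg/L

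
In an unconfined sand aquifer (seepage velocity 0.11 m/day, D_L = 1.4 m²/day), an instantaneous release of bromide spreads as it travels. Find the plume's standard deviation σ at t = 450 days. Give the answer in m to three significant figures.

Dispersive spreading gives a Gaussian with σ² = 2Dt; advection only shifts the center.
σ = √(2 × 1.4 × 450) = 35.5 m.

35.5 m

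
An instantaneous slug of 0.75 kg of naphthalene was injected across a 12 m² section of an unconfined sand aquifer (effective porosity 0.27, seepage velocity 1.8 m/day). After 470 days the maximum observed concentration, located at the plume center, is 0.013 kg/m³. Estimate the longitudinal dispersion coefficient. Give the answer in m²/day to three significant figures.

0.0537 m²/day

At the plume center C_max = M/(n_e·A·√(4πDt)), so D = M²/(4πt·(n_e·A·C_max)²).
n_e·A·C_max = 0.27 × 12 × 0.013 = 0.04212 kg/m.
D = 0.75²/(4π × 470 × 0.04212²) = 0.0537 m²/day.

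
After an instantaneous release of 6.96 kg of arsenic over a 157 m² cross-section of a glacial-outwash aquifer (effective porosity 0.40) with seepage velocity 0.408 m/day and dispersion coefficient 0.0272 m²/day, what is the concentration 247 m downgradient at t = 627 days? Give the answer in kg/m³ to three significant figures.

For an instantaneous plane source, C(x,t) = M/(n_e·A·√(4πDt)) · exp(−(x−vt)²/(4Dt)), with n_e·A the pore (flow) area.
Plume center vt = 0.408 × 627 = 255.816 m, so the well at 247 m is 8.816 m upgradient of the peak.
√(4πDt) = 14.64 m, giving peak height M/(n_e·A·√(4πDt)) = 6.96/(0.40 × 157 × 14.64) = 0.007570 kg/m³.
(x−vt)²/(4Dt) = (-8.816)²/(4 × 0.0272 × 627) = 1.139; exp(−1.139) = 0.3201.
C = 0.007570 × 0.3201 = 0.00242 kg/m³.

0.00242 kg/m³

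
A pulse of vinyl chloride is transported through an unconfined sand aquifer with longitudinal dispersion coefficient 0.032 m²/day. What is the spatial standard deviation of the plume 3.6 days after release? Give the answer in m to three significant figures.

0.480 m

Dispersive spreading gives a Gaussian with σ² = 2Dt; advection only shifts the center.
σ = √(2 × 0.032 × 3.6) = 0.480 m.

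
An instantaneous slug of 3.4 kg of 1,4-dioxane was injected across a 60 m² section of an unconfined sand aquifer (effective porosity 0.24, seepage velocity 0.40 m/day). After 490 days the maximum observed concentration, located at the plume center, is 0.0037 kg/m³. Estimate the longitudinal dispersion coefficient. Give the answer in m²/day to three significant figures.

0.661 m²/day

At the plume center C_max = M/(n_e·A·√(4πDt)), so D = M²/(4πt·(n_e·A·C_max)²).
n_e·A·C_max = 0.24 × 60 × 0.0037 = 0.05328 kg/m.
D = 3.4²/(4π × 490 × 0.05328²) = 0.661 m²/day.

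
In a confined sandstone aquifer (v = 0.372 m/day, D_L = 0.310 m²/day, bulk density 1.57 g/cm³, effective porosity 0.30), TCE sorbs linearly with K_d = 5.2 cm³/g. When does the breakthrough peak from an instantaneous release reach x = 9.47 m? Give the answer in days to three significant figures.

Retardation factor R = 1 + ρ_b·K_d/n = 1 + 1.57 × 5.2/0.30 = 28.21.
Sorption retards both mechanisms: v_R = v/R = 0.01319 m/day, D_R = D/R = 0.01099 m²/day.
Peak time from v_R²t² + 2D_R t − x² = 0: t = (√(D_R² + v_R²x²) − D_R)/v_R².
√(D_R² + v_R²x²) = √(0.01099² + 0.01319² × 9.47²) = 0.1254; v_R² = 0.0001740.
t = (0.1254 − 0.01099)/0.0001740 = 658 days.

658 days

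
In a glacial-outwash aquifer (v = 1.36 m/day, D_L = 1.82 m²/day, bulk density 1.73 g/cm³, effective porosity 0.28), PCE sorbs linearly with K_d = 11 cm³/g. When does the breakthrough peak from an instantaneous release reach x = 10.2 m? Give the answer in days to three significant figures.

454 days

Retardation factor R = 1 + ρ_b·K_d/n = 1 + 1.73 × 11/0.28 = 68.96.
Sorption retards both mechanisms: v_R = v/R = 0.01972 m/day, D_R = D/R = 0.02639 m²/day.
Peak time from v_R²t² + 2D_R t − x² = 0: t = (√(D_R² + v_R²x²) − D_R)/v_R².
√(D_R² + v_R²x²) = √(0.02639² + 0.01972² × 10.2²) = 0.2029; v_R² = 0.0003889.
t = (0.2029 − 0.02639)/0.0003889 = 454 days.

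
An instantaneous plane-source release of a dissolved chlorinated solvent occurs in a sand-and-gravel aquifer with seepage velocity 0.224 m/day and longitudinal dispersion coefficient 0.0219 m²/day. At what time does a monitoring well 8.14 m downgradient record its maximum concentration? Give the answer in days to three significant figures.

For the 1D instantaneous-source solution, setting ∂C/∂t = 0 at fixed x gives v²t² + 2Dt − x² = 0, so t = (√(D² + v²x²) − D)/v².
√(D² + v²x²) = √(0.0219² + 0.224² × 8.14²) = 1.823; v² = 0.050176.
t = (1.823 − 0.0219)/0.050176 = 35.9 days (vs. the pure-advection estimate x/v = 36.3 d).

35.9 days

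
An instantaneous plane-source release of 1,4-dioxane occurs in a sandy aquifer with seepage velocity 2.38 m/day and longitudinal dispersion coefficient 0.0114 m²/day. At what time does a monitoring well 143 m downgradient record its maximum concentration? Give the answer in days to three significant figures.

60.1 days

For the 1D instantaneous-source solution, setting ∂C/∂t = 0 at fixed x gives v²t² + 2Dt − x² = 0, so t = (√(D² + v²x²) − D)/v².
√(D² + v²x²) = √(0.0114² + 2.38² × 143²) = 340.3; v² = 5.6644.
t = (340.3 − 0.0114)/5.6644 = 60.1 days (vs. the pure-advection estimate x/v = 60.1 d).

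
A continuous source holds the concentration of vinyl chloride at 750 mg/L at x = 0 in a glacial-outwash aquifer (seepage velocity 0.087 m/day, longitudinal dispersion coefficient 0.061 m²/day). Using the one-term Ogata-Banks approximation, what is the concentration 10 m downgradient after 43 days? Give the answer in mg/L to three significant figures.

2.36 mg/L

For a continuous step input, C/C₀ ≈ ½·erfc((x−vt)/(2√(Dt))).
vt = 0.087 × 43 = 3.741 m and 2√(Dt) = 2√(0.061 × 43) = 3.239 m.
Argument (x−vt)/(2√(Dt)) = (10 − 3.741)/3.239 = 1.932; ½·erfc(1.932) = 0.003145.
C = 750 × 0.003145 = 2.36 mg/L.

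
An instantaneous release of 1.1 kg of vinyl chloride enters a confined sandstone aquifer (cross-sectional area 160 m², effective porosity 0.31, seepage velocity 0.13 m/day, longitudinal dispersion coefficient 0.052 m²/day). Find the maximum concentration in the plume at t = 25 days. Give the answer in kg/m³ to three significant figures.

0.00549 kg/m³

The peak of an instantaneous 1D plume sits at x = vt; there the Gaussian factor is 1 and C_max = M/(n_e·A·√(4πDt)), where n_e·A is the pore area the mass is dissolved in.
√(4πDt) = √(4π × 0.052 × 25) = 4.042 m, so C_max = 1.1/(0.31 × 160 × 4.042) = 0.00549 kg/m³.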